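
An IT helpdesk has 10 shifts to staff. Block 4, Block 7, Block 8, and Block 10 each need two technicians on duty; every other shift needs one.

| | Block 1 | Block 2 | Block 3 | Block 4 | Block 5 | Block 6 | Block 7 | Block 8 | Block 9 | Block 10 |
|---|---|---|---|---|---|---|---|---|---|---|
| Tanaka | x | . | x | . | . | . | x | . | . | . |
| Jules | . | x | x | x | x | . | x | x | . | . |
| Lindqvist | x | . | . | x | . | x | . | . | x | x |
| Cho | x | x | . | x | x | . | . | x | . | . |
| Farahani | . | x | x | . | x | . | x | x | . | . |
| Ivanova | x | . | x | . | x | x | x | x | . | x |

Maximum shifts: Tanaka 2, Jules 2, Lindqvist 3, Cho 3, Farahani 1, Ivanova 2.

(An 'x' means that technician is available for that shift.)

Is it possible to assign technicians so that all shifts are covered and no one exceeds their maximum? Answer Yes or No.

No

Total capacity is 2+2+3+3+1+2 = 13 but 14 worker-slots are needed — infeasible.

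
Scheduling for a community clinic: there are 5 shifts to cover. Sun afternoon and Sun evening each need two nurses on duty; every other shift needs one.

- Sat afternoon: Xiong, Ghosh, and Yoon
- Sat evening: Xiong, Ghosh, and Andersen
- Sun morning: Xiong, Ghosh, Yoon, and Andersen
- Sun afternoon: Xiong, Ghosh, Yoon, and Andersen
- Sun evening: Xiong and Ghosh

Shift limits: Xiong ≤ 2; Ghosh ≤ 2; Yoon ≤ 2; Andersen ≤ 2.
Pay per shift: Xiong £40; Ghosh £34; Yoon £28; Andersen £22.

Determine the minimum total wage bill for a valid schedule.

Sun evening can only be covered by Xiong and Ghosh, so that assignment is forced.
Picking the cheapest available nurse for each shift independently would cost £196, but that ignores the shift limits.
An optimal schedule: Sat afternoon→Yoon, Sat evening→Andersen, Sun morning→Andersen, Sun afternoon→Yoon+Ghosh, Sun evening→Ghosh+Xiong.
Total: 28 + 22 + 22 + 28 + 34 + 34 + 40 = £208.

£208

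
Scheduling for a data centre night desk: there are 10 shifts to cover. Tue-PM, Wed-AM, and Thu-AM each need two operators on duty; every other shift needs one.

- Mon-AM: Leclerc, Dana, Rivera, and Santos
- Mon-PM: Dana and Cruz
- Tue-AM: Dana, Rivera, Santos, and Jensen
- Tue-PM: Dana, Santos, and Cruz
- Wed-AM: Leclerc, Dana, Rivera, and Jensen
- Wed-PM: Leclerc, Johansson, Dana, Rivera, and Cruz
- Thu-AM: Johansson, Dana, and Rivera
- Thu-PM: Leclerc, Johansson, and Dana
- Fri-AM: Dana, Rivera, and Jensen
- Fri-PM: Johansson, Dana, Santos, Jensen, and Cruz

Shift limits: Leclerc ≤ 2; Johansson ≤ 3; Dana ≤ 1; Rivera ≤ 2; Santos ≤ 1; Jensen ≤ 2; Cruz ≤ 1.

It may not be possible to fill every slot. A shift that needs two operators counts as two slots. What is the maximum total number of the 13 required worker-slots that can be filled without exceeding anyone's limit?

12

Total capacity across all operators is 2+3+1+2+1+2+1 = 12, and 13 slots are needed, so at most 12 can be filled.
An assignment achieving 12: Mon-AM→Leclerc, Mon-PM→Dana, Tue-AM→Jensen, Tue-PM→Santos+Cruz, Wed-AM→Jensen, Wed-PM→Johansson, Thu-AM→Johansson+Rivera, Thu-PM→Leclerc, Fri-AM→Rivera, Fri-PM→Johansson.
Loads: Leclerc 2/2, Johansson 3/3, Dana 1/1, Rivera 2/2, Santos 1/1, Jensen 2/2, Cruz 1/1.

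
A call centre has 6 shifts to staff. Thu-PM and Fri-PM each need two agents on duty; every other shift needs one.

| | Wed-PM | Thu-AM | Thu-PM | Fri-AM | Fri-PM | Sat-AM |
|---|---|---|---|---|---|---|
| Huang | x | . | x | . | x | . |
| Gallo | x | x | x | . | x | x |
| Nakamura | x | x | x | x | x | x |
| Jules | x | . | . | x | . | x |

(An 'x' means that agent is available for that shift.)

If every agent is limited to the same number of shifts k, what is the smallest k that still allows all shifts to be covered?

2

With 4 agents and 8 worker-slots to fill, someone must work at least ⌈8/4⌉ = 2 shifts, so k ≥ 2.
k = 2 works: Wed-PM→Jules, Thu-AM→Gallo, Thu-PM→Huang+Gallo, Fri-AM→Nakamura, Fri-PM→Huang+Nakamura, Sat-AM→Jules.
Loads: Huang 2, Gallo 2, Nakamura 2, Jules 2 — all ≤ 2.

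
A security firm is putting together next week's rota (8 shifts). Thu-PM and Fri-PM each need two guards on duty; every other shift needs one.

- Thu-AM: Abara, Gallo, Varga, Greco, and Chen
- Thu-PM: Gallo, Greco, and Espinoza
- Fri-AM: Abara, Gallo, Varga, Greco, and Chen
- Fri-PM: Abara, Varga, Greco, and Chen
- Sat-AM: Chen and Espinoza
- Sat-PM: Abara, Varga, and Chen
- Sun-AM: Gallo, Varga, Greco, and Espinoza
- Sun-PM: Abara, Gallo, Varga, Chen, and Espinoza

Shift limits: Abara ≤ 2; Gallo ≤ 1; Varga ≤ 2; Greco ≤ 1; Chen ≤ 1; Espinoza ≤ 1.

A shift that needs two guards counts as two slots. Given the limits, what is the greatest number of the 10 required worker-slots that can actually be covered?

8

Total capacity across all guards is 2+1+2+1+1+1 = 8, and 10 slots are needed, so at most 8 can be filled.
An assignment achieving 8: Thu-PM→Gallo+Greco, Fri-PM→Abara+Varga, Sat-AM→Chen, Sat-PM→Abara, Sun-AM→Varga, Sun-PM→Espinoza.
Loads: Abara 2/2, Gallo 1/1, Varga 2/2, Greco 1/1, Chen 1/1, Espinoza 1/1.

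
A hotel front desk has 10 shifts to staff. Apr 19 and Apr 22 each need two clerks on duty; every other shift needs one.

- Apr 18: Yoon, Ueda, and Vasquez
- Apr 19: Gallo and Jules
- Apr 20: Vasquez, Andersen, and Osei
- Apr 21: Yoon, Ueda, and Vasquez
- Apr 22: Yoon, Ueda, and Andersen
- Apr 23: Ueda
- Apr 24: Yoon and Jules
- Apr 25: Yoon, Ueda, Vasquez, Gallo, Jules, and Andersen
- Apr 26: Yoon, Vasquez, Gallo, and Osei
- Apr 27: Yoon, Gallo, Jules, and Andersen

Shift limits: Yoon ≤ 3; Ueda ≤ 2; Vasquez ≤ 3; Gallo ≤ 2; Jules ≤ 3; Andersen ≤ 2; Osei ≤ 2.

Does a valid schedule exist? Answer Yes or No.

Apr 19 can only be covered by Gallo and Jules, so that assignment is forced.
Apr 23 can only be covered by Ueda, so that assignment is forced.
One valid schedule: Apr 18→Yoon, Apr 19→Gallo+Jules, Apr 20→Vasquez, Apr 21→Yoon, Apr 22→Ueda+Andersen, Apr 23→Ueda, Apr 24→Yoon, Apr 25→Vasquez, Apr 26→Vasquez, Apr 27→Gallo.
Loads: Yoon 3/3, Ueda 2/2, Vasquez 3/3, Gallo 2/2, Jules 1/3, Andersen 1/2, Osei 0/2 — all within limits.

Yes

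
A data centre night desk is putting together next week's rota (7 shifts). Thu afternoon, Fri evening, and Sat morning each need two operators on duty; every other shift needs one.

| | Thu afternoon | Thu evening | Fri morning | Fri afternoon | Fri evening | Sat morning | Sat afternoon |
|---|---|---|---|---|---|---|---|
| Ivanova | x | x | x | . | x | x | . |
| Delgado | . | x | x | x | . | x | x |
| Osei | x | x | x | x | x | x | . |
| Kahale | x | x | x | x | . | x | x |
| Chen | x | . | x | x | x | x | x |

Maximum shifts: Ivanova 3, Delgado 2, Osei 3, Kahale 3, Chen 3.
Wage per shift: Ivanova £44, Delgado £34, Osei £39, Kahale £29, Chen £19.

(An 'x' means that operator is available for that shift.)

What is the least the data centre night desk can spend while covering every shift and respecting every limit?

Picking the cheapest available operator for each shift independently would cost £240, but that ignores the shift limits.
An optimal schedule: Thu afternoon→Kahale+Osei, Thu evening→Kahale, Fri morning→Delgado, Fri afternoon→Chen, Fri evening→Chen+Osei, Sat morning→Kahale+Delgado, Sat afternoon→Chen.
Total: 29 + 39 + 29 + 34 + 19 + 19 + 39 + 29 + 34 + 19 = £290.

£290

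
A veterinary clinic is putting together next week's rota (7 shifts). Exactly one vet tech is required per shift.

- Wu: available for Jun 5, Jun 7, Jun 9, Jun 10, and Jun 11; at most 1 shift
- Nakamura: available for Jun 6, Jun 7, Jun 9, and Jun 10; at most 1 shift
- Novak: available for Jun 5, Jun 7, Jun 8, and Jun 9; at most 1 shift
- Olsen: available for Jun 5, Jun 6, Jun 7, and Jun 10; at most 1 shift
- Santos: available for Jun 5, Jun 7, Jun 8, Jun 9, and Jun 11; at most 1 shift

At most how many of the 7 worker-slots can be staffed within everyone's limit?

Total capacity across all vet techs is 1+1+1+1+1 = 5, and 7 slots are needed, so at most 5 can be filled.
An assignment achieving 5: Jun 5→Santos, Jun 6→Nakamura, Jun 8→Novak, Jun 10→Olsen, Jun 11→Wu.
Loads: Wu 1/1, Nakamura 1/1, Novak 1/1, Olsen 1/1, Santos 1/1.

5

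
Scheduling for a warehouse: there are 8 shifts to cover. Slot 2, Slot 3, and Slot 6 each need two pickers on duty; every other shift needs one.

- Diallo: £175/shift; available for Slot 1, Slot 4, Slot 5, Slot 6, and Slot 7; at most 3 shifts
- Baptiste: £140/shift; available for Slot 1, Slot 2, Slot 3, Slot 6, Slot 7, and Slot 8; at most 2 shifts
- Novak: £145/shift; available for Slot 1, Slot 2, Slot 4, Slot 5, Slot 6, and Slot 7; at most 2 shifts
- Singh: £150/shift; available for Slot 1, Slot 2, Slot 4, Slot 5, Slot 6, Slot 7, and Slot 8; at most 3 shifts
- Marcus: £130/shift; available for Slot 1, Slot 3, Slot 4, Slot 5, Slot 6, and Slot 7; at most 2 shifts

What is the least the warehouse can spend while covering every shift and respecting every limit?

£1630

Slot 3 can only be covered by Baptiste and Marcus, so that assignment is forced.
Picking the cheapest available picker for each shift independently would cost £1485, but that ignores the shift limits.
An optimal schedule: Slot 1→Singh, Slot 2→Novak+Singh, Slot 3→Marcus+Baptiste, Slot 4→Marcus, Slot 5→Novak, Slot 6→Singh+Diallo, Slot 7→Diallo, Slot 8→Baptiste.
Total: 150 + 145 + 150 + 130 + 140 + 130 + 145 + 150 + 175 + 175 + 140 = £1630.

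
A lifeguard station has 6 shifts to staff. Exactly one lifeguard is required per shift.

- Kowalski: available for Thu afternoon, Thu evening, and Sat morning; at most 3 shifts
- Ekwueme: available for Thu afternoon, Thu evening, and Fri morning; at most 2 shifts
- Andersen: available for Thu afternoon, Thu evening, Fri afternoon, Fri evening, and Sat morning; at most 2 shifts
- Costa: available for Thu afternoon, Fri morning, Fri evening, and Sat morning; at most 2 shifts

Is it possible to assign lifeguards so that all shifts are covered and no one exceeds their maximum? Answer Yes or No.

Fri afternoon can only be covered by Andersen, so that assignment is forced.
One valid schedule: Thu afternoon→Kowalski, Thu evening→Kowalski, Fri morning→Ekwueme, Fri afternoon→Andersen, Fri evening→Andersen, Sat morning→Kowalski.
Loads: Kowalski 3/3, Ekwueme 1/2, Andersen 2/2, Costa 0/2 — all within limits.

Yes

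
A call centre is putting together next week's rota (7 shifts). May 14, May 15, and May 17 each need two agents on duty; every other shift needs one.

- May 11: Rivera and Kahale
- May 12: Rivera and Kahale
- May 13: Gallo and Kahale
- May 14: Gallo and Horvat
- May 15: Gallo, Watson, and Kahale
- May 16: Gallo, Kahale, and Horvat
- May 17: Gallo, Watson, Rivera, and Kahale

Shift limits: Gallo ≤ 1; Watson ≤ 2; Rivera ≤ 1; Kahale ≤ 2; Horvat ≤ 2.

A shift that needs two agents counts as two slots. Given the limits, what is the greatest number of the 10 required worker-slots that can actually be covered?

8

Total capacity across all agents is 1+2+1+2+2 = 8, and 10 slots are needed, so at most 8 can be filled.
An assignment achieving 8: May 11→Rivera, May 12→Kahale, May 13→Gallo, May 14→Horvat, May 15→Watson+Kahale, May 16→Horvat, May 17→Watson.
Loads: Gallo 1/1, Watson 2/2, Rivera 1/1, Kahale 2/2, Horvat 2/2.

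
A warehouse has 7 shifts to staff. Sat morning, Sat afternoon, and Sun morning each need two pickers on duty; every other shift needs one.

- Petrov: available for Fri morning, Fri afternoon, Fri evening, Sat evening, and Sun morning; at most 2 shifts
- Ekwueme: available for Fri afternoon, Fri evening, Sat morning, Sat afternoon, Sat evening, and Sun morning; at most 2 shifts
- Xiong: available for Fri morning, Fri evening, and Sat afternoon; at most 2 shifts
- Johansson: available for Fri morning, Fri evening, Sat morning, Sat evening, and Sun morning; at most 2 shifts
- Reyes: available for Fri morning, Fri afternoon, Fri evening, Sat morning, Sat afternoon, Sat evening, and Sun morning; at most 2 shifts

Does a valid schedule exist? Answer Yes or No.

Yes

One valid schedule: Fri morning→Petrov, Fri afternoon→Petrov, Fri evening→Xiong, Sat morning→Ekwueme+Johansson, Sat afternoon→Ekwueme+Xiong, Sat evening→Reyes, Sun morning→Johansson+Reyes.
Loads: Petrov 2/2, Ekwueme 2/2, Xiong 2/2, Johansson 2/2, Reyes 2/2 — all within limits.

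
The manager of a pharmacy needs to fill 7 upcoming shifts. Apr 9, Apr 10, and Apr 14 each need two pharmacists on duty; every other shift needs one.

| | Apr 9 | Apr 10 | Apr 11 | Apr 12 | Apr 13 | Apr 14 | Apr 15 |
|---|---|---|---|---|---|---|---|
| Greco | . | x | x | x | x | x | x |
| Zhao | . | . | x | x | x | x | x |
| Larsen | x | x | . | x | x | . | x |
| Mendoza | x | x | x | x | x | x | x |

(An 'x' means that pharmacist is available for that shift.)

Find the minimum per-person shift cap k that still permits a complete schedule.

With 4 pharmacists and 10 worker-slots to fill, someone must work at least ⌈10/4⌉ = 3 shifts, so k ≥ 3.
k = 3 works: Apr 9→Larsen+Mendoza, Apr 10→Greco+Larsen, Apr 11→Greco, Apr 12→Zhao, Apr 13→Zhao, Apr 14→Greco+Zhao, Apr 15→Larsen.
Loads: Greco 3, Zhao 3, Larsen 3, Mendoza 1 — all ≤ 3.

3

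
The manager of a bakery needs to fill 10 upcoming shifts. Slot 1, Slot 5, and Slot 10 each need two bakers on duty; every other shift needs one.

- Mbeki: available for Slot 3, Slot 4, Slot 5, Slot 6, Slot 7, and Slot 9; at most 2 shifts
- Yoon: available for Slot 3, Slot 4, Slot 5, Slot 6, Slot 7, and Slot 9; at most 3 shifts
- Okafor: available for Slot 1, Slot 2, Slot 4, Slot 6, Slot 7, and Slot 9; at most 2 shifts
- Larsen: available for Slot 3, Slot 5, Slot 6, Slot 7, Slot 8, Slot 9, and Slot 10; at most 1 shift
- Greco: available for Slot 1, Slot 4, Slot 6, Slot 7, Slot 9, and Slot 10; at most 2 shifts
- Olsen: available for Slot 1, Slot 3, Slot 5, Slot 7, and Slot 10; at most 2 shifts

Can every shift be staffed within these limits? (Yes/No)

Total capacity is 2+3+2+1+2+2 = 12 but 13 worker-slots are needed — infeasible.

No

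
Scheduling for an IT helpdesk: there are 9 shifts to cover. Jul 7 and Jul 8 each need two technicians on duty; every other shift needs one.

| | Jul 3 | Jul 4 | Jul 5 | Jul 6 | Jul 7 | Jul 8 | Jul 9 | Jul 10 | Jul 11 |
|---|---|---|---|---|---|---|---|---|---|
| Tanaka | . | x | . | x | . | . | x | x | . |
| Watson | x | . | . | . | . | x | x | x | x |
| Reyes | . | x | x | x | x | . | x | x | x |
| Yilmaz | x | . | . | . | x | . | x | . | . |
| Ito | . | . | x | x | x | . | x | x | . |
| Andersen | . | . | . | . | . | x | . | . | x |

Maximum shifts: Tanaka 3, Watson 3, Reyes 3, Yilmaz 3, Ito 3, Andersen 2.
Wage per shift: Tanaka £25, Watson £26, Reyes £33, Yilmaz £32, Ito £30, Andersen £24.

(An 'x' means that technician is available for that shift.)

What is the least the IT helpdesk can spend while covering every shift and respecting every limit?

£293

Jul 8 can only be covered by Watson and Andersen, so that assignment is forced.
Picking the cheapest available technician for each shift independently would cost £292, but that ignores the shift limits.
An optimal schedule: Jul 3→Watson, Jul 4→Tanaka, Jul 5→Ito, Jul 6→Tanaka, Jul 7→Ito+Yilmaz, Jul 8→Andersen+Watson, Jul 9→Watson, Jul 10→Tanaka, Jul 11→Andersen.
Total: 26 + 25 + 30 + 25 + 30 + 32 + 24 + 26 + 26 + 25 + 24 = £293.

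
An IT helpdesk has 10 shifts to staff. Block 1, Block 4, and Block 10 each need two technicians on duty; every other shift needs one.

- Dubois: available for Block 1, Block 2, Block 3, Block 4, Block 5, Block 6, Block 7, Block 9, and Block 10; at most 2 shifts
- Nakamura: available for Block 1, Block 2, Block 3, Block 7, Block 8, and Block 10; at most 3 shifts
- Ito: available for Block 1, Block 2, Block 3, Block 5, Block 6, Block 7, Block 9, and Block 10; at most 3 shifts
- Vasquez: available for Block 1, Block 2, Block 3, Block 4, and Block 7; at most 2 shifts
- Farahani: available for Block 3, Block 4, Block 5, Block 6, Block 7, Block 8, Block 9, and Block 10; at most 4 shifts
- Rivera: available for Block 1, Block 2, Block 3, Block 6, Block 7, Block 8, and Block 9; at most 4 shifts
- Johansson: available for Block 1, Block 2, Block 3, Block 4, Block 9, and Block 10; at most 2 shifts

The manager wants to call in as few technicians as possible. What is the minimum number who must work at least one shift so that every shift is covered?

13 slots to fill and no one can take more than 4, so at least ⌈13/4⌉ = 4 technicians are needed.
Dubois, Nakamura, Farahani, and Rivera alone can cover everything: Block 1→Nakamura+Rivera, Block 2→Nakamura, Block 3→Rivera, Block 4→Dubois+Farahani, Block 5→Dubois, Block 6→Farahani, Block 7→Rivera, Block 8→Farahani, Block 9→Rivera, Block 10→Nakamura+Farahani.

4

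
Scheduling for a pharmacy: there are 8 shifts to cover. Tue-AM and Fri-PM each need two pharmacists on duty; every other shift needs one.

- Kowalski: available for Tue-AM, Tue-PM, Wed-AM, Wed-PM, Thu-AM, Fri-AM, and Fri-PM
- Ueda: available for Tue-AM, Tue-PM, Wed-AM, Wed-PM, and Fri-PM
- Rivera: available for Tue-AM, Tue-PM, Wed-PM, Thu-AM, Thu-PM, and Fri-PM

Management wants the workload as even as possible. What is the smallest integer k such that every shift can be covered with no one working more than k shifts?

With 3 pharmacists and 10 worker-slots to fill, someone must work at least ⌈10/3⌉ = 4 shifts, so k ≥ 4.
k = 4 works: Tue-AM→Kowalski+Ueda, Tue-PM→Ueda, Wed-AM→Kowalski, Wed-PM→Ueda, Thu-AM→Kowalski, Thu-PM→Rivera, Fri-AM→Kowalski, Fri-PM→Ueda+Rivera.
Loads: Kowalski 4, Ueda 4, Rivera 2 — all ≤ 4.

4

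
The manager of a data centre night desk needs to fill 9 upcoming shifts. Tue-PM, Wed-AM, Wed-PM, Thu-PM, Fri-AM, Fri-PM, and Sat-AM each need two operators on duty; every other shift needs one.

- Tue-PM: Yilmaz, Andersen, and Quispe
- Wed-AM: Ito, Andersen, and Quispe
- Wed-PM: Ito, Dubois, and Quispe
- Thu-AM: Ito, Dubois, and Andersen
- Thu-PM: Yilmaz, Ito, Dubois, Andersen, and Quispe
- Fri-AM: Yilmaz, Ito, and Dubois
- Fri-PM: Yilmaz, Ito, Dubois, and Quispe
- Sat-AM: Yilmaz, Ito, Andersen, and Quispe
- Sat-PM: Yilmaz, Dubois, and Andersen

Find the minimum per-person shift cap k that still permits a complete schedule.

With 5 operators and 16 worker-slots to fill, someone must work at least ⌈16/5⌉ = 4 shifts, so k ≥ 4.
k = 4 works: Tue-PM→Yilmaz+Andersen, Wed-AM→Ito+Andersen, Wed-PM→Ito+Dubois, Thu-AM→Ito, Thu-PM→Dubois+Andersen, Fri-AM→Yilmaz+Ito, Fri-PM→Yilmaz+Dubois, Sat-AM→Andersen+Quispe, Sat-PM→Yilmaz.
Loads: Yilmaz 4, Ito 4, Dubois 3, Andersen 4, Quispe 1 — all ≤ 4.

4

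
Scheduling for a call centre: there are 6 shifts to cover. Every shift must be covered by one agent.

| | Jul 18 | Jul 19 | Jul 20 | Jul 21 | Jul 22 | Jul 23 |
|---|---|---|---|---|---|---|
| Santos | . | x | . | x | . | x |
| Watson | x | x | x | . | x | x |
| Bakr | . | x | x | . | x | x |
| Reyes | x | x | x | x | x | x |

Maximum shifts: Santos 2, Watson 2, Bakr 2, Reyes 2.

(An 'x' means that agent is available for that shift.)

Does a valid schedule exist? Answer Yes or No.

One valid schedule: Jul 18→Watson, Jul 19→Santos, Jul 20→Watson, Jul 21→Santos, Jul 22→Bakr, Jul 23→Bakr.
Loads: Santos 2/2, Watson 2/2, Bakr 2/2, Reyes 0/2 — all within limits.

Yes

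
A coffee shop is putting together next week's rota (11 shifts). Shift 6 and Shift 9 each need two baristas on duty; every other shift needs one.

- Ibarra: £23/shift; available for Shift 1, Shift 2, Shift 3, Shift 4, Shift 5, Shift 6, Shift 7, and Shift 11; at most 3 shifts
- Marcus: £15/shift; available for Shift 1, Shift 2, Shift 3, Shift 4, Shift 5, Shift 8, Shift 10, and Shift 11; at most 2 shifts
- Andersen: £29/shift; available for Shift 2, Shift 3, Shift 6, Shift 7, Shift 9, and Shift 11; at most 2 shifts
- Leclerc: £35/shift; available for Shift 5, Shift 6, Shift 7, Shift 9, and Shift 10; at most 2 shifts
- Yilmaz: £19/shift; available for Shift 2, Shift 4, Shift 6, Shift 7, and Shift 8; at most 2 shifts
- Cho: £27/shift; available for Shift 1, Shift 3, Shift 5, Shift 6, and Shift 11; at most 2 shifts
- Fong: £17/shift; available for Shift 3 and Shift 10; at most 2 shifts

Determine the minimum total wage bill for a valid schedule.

£289

Shift 9 can only be covered by Andersen and Leclerc, so that assignment is forced.
Picking the cheapest available barista for each shift independently would cost £245, but that ignores the shift limits.
An optimal schedule: Shift 1→Marcus, Shift 2→Yilmaz, Shift 3→Fong, Shift 4→Yilmaz, Shift 5→Ibarra, Shift 6→Ibarra+Cho, Shift 7→Ibarra, Shift 8→Marcus, Shift 9→Andersen+Leclerc, Shift 10→Fong, Shift 11→Cho.
Total: 15 + 19 + 17 + 19 + 23 + 23 + 27 + 23 + 15 + 29 + 35 + 17 + 27 = £289.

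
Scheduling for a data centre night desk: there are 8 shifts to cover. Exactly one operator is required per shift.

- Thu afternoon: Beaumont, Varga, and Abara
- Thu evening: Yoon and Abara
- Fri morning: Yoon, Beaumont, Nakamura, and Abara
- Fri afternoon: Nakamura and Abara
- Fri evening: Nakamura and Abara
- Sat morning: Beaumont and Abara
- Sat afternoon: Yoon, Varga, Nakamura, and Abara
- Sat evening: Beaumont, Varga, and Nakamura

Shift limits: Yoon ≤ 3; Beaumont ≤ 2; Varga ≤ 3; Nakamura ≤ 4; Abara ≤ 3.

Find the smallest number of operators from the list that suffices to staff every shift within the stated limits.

3

8 slots to fill and no one can take more than 4, so at least ⌈8/4⌉ = 2 operators are needed.
Any 2 operators together have capacity at most 4+3 = 7 < 8 slots, so 2 can never suffice.
Yoon, Beaumont, and Nakamura alone can cover everything: Thu afternoon→Beaumont, Thu evening→Yoon, Fri morning→Yoon, Fri afternoon→Nakamura, Fri evening→Nakamura, Sat morning→Beaumont, Sat afternoon→Yoon, Sat evening→Nakamura.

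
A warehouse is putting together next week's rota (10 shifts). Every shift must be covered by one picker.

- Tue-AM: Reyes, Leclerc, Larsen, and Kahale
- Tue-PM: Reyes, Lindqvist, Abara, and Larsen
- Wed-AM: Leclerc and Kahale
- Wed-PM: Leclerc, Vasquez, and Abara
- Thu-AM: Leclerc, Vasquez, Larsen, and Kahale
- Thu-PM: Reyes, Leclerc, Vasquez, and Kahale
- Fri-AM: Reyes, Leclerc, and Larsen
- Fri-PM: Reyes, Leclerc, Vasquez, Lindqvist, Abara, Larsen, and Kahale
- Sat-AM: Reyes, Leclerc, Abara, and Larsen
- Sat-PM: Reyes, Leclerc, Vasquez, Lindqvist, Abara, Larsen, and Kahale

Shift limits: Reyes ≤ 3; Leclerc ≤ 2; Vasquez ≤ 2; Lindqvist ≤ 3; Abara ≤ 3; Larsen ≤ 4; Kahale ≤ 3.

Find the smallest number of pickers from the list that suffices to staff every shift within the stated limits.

10 slots to fill and no one can take more than 4, so at least ⌈10/4⌉ = 3 pickers are needed.
Abara, Larsen, and Kahale alone can cover everything: Tue-AM→Larsen, Tue-PM→Abara, Wed-AM→Kahale, Wed-PM→Abara, Thu-AM→Larsen, Thu-PM→Kahale, Fri-AM→Larsen, Fri-PM→Larsen, Sat-AM→Abara, Sat-PM→Kahale.

3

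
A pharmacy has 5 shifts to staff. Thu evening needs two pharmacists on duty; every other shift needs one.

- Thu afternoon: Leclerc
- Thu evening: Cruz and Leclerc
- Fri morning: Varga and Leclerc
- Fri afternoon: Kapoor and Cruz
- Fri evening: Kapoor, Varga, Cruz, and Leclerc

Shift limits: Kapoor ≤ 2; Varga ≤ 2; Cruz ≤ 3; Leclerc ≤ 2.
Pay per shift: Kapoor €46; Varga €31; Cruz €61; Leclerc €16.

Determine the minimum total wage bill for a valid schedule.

€201

Thu afternoon can only be covered by Leclerc, so that assignment is forced.
Thu evening can only be covered by Cruz and Leclerc, so that assignment is forced.
Picking the cheapest available pharmacist for each shift independently would cost €171, but that ignores the shift limits.
An optimal schedule: Thu afternoon→Leclerc, Thu evening→Leclerc+Cruz, Fri morning→Varga, Fri afternoon→Kapoor, Fri evening→Varga.
Total: 16 + 16 + 61 + 31 + 46 + 31 = €201.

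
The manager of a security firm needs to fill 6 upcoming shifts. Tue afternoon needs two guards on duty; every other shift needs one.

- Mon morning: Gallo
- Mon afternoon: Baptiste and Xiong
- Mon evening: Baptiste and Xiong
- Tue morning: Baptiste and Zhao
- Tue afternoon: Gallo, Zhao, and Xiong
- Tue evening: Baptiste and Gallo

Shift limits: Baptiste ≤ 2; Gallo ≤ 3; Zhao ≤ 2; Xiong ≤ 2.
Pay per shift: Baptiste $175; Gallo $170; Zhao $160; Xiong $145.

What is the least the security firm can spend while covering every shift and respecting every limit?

$1120

Mon morning can only be covered by Gallo, so that assignment is forced.
Picking the cheapest available guard for each shift independently would cost $1095, but that ignores the shift limits.
An optimal schedule: Mon morning→Gallo, Mon afternoon→Xiong, Mon evening→Xiong, Tue morning→Zhao, Tue afternoon→Zhao+Gallo, Tue evening→Gallo.
Total: 170 + 145 + 145 + 160 + 160 + 170 + 170 = $1120.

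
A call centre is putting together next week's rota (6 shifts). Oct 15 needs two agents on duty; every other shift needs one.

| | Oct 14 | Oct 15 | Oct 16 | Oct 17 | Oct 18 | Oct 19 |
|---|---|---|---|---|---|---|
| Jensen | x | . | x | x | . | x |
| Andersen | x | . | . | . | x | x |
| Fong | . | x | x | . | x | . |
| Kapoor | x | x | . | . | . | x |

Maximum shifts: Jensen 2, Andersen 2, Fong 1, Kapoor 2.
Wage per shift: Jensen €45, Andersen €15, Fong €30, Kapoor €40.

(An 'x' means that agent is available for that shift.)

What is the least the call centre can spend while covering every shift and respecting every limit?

Oct 15 can only be covered by Fong and Kapoor, so that assignment is forced.
Oct 17 can only be covered by Jensen, so that assignment is forced.
Picking the cheapest available agent for each shift independently would cost €190, but that ignores the shift limits.
An optimal schedule: Oct 14→Andersen, Oct 15→Fong+Kapoor, Oct 16→Jensen, Oct 17→Jensen, Oct 18→Andersen, Oct 19→Kapoor.
Total: 15 + 30 + 40 + 45 + 45 + 15 + 40 = €230.

€230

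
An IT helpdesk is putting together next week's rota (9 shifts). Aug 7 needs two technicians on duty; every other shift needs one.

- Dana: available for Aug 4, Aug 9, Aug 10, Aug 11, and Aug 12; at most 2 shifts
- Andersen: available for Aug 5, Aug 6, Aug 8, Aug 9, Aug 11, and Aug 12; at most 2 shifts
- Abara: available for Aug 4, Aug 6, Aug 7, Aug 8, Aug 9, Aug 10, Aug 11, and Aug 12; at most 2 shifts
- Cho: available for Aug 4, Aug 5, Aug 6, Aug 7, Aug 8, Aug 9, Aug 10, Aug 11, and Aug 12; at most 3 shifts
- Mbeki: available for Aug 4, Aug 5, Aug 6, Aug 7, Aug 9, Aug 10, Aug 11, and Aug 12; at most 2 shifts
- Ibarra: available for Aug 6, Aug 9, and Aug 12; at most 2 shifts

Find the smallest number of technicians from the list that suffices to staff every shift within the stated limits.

5

10 slots to fill and no one can take more than 3, so at least ⌈10/3⌉ = 4 technicians are needed.
Any 4 technicians together have capacity at most 3+2+2+2 = 9 < 10 slots, so 4 can never suffice.
Dana, Andersen, Abara, Cho, and Mbeki alone can cover everything: Aug 4→Dana, Aug 5→Andersen, Aug 6→Abara, Aug 7→Abara+Cho, Aug 8→Andersen, Aug 9→Cho, Aug 10→Dana, Aug 11→Cho, Aug 12→Mbeki.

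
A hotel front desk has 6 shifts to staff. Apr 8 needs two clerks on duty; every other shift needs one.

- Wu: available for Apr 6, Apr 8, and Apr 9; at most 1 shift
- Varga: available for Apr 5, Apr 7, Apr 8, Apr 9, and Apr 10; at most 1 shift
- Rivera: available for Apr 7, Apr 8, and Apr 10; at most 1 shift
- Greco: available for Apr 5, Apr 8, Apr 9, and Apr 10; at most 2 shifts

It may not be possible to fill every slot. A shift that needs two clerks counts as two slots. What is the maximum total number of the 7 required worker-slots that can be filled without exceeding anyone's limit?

Total capacity across all clerks is 1+1+1+2 = 5, and 7 slots are needed, so at most 5 can be filled.
An assignment achieving 5: Apr 5→Varga, Apr 6→Wu, Apr 7→Rivera, Apr 9→Greco, Apr 10→Greco.
Loads: Wu 1/1, Varga 1/1, Rivera 1/1, Greco 2/2.

5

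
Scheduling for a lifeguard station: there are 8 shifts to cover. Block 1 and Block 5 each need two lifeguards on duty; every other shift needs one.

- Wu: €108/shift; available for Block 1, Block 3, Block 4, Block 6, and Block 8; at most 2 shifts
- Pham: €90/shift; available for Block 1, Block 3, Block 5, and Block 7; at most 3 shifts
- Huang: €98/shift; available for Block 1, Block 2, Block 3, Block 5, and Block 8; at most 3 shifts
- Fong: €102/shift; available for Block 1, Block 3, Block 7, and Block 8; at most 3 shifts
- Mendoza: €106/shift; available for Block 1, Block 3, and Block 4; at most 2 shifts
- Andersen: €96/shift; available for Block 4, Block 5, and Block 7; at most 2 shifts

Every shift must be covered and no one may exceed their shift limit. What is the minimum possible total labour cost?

€966

Block 2 can only be covered by Huang, so that assignment is forced.
Block 6 can only be covered by Wu, so that assignment is forced.
Picking the cheapest available lifeguard for each shift independently would cost €954, but that ignores the shift limits.
An optimal schedule: Block 1→Huang+Fong, Block 2→Huang, Block 3→Pham, Block 4→Andersen, Block 5→Pham+Andersen, Block 6→Wu, Block 7→Pham, Block 8→Huang.
Total: 98 + 102 + 98 + 90 + 96 + 90 + 96 + 108 + 90 + 98 = €966.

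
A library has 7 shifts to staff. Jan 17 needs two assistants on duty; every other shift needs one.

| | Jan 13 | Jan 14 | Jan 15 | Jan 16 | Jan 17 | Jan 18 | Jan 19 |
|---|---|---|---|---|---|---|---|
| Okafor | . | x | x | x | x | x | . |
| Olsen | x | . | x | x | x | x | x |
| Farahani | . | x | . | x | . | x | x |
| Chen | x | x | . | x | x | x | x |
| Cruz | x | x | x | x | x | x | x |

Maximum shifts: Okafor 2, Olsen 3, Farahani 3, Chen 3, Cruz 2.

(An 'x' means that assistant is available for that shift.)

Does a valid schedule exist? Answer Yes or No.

One valid schedule: Jan 13→Olsen, Jan 14→Okafor, Jan 15→Okafor, Jan 16→Olsen, Jan 17→Chen+Cruz, Jan 18→Farahani, Jan 19→Olsen.
Loads: Okafor 2/2, Olsen 3/3, Farahani 1/3, Chen 1/3, Cruz 1/2 — all within limits.

Yes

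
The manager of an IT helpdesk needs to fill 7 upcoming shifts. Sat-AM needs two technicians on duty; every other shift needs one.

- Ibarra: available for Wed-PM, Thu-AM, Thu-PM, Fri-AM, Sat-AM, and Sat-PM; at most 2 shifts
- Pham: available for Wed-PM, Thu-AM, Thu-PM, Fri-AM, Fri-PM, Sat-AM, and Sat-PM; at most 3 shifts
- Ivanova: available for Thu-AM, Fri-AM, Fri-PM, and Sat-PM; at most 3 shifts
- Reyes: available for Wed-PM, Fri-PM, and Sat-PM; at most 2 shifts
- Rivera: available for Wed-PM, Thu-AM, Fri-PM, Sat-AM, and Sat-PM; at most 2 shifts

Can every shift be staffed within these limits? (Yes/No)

Yes

One valid schedule: Wed-PM→Pham, Thu-AM→Pham, Thu-PM→Ibarra, Fri-AM→Ibarra, Fri-PM→Ivanova, Sat-AM→Pham+Rivera, Sat-PM→Ivanova.
Loads: Ibarra 2/2, Pham 3/3, Ivanova 2/3, Reyes 0/2, Rivera 1/2 — all within limits.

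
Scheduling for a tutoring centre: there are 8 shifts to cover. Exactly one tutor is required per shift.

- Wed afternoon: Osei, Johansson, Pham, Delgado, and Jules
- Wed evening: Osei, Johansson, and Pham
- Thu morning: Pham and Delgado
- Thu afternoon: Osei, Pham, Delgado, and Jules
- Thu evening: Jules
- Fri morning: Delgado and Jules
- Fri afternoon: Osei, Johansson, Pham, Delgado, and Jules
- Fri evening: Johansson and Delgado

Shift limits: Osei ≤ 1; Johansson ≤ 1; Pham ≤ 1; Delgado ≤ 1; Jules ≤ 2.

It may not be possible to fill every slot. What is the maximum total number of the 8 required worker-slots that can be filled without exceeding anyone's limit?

Total capacity across all tutors is 1+1+1+1+2 = 6, and 8 slots are needed, so at most 6 can be filled.
An assignment achieving 6: Wed evening→Osei, Thu morning→Pham, Thu afternoon→Jules, Thu evening→Jules, Fri morning→Delgado, Fri evening→Johansson.
Loads: Osei 1/1, Johansson 1/1, Pham 1/1, Delgado 1/1, Jules 2/2.

6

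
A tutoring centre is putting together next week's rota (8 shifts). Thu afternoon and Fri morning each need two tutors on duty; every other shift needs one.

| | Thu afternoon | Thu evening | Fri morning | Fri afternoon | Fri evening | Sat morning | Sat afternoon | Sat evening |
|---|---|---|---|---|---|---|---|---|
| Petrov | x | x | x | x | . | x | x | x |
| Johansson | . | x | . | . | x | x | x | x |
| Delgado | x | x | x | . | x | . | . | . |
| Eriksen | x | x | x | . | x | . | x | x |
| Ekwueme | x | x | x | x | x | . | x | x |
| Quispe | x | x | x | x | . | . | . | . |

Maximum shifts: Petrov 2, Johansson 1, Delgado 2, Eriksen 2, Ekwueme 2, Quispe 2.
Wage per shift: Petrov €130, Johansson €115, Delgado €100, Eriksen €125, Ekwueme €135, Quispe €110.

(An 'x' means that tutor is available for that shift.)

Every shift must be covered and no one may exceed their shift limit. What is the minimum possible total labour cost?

€1180

Picking the cheapest available tutor for each shift independently would cost €1075, but that ignores the shift limits.
An optimal schedule: Thu afternoon→Quispe+Petrov, Thu evening→Delgado, Fri morning→Petrov+Ekwueme, Fri afternoon→Quispe, Fri evening→Delgado, Sat morning→Johansson, Sat afternoon→Eriksen, Sat evening→Eriksen.
Total: 110 + 130 + 100 + 130 + 135 + 110 + 100 + 115 + 125 + 125 = €1180.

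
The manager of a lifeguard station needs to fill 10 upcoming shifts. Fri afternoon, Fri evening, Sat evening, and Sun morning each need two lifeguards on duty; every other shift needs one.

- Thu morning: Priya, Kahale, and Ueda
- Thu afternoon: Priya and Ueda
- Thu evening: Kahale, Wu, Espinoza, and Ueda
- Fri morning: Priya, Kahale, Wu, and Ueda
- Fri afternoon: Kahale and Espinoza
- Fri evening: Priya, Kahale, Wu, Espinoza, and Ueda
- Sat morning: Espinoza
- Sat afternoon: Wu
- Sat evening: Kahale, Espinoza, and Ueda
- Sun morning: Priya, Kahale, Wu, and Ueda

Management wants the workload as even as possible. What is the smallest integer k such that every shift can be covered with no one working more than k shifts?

With 5 lifeguards and 14 worker-slots to fill, someone must work at least ⌈14/5⌉ = 3 shifts, so k ≥ 3.
k = 3 works: Thu morning→Priya, Thu afternoon→Priya, Thu evening→Kahale, Fri morning→Priya, Fri afternoon→Kahale+Espinoza, Fri evening→Wu+Ueda, Sat morning→Espinoza, Sat afternoon→Wu, Sat evening→Kahale+Espinoza, Sun morning→Wu+Ueda.
Loads: Priya 3, Kahale 3, Wu 3, Espinoza 3, Ueda 2 — all ≤ 3.

3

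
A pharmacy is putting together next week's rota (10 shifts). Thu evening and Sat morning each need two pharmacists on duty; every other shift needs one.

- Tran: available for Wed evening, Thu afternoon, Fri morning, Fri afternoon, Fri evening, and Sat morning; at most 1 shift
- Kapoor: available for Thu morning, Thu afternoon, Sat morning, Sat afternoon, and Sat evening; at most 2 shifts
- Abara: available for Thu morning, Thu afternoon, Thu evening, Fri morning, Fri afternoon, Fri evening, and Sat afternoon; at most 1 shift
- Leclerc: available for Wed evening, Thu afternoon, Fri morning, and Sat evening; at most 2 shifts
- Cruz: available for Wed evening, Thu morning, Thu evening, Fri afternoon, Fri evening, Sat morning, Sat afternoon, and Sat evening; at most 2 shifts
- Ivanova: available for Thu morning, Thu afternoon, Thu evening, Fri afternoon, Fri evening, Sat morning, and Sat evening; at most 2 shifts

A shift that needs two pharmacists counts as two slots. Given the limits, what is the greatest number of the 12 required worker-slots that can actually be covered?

Total capacity across all pharmacists is 1+2+1+2+2+2 = 10, and 12 slots are needed, so at most 10 can be filled.
An assignment achieving 10: Wed evening→Tran, Thu morning→Kapoor, Thu evening→Abara+Cruz, Fri morning→Leclerc, Fri afternoon→Cruz, Fri evening→Ivanova, Sat morning→Ivanova, Sat afternoon→Kapoor, Sat evening→Leclerc.
Loads: Tran 1/1, Kapoor 2/2, Abara 1/1, Leclerc 2/2, Cruz 2/2, Ivanova 2/2.

10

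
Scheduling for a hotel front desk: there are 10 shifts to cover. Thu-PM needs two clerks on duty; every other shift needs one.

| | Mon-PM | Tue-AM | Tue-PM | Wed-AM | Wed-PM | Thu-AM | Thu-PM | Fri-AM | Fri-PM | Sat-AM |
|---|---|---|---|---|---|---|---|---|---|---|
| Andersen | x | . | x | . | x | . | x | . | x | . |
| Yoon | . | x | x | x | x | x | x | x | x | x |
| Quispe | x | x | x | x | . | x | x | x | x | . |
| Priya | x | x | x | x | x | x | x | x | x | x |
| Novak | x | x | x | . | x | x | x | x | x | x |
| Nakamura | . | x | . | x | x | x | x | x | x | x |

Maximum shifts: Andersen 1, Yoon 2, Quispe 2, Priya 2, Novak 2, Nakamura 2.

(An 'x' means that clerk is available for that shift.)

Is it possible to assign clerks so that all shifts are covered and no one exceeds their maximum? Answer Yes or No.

One valid schedule: Mon-PM→Andersen, Tue-AM→Quispe, Tue-PM→Quispe, Wed-AM→Yoon, Wed-PM→Priya, Thu-AM→Priya, Thu-PM→Novak+Nakamura, Fri-AM→Novak, Fri-PM→Nakamura, Sat-AM→Yoon.
Loads: Andersen 1/1, Yoon 2/2, Quispe 2/2, Priya 2/2, Novak 2/2, Nakamura 2/2 — all within limits.

Yes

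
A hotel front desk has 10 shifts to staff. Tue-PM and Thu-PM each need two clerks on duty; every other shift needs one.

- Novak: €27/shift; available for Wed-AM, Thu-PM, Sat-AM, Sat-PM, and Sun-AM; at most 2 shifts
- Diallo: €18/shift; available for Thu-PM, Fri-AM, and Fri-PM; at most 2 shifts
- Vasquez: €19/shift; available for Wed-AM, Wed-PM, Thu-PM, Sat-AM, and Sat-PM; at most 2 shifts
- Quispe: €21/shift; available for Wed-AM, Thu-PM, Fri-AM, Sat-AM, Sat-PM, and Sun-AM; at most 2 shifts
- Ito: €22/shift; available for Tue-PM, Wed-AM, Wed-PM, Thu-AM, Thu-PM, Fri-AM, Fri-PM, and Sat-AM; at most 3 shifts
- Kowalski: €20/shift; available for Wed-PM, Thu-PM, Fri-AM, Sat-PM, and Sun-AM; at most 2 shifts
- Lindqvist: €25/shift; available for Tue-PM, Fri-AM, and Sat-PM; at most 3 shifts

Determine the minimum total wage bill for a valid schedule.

Tue-PM can only be covered by Ito and Lindqvist, so that assignment is forced.
Thu-AM can only be covered by Ito, so that assignment is forced.
Picking the cheapest available clerk for each shift independently would cost €238, but that ignores the shift limits.
An optimal schedule: Tue-PM→Ito+Lindqvist, Wed-AM→Vasquez, Wed-PM→Vasquez, Thu-AM→Ito, Thu-PM→Quispe+Ito, Fri-AM→Diallo, Fri-PM→Diallo, Sat-AM→Quispe, Sat-PM→Kowalski, Sun-AM→Kowalski.
Total: 22 + 25 + 19 + 19 + 22 + 21 + 22 + 18 + 18 + 21 + 20 + 20 = €247.

€247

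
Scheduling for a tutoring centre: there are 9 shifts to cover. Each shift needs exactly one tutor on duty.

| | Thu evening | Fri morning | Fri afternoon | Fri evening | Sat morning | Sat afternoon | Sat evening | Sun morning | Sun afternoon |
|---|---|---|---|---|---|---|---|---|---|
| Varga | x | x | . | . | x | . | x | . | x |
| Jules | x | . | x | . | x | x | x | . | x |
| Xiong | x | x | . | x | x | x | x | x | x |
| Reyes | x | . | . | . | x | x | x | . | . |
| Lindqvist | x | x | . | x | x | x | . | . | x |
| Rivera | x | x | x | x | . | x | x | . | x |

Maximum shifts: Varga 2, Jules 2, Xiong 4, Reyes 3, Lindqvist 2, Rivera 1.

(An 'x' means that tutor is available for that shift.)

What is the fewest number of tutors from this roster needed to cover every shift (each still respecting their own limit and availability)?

9 slots to fill and no one can take more than 4, so at least ⌈9/4⌉ = 3 tutors are needed.
Jules, Xiong, and Reyes alone can cover everything: Thu evening→Xiong, Fri morning→Xiong, Fri afternoon→Jules, Fri evening→Xiong, Sat morning→Reyes, Sat afternoon→Reyes, Sat evening→Reyes, Sun morning→Xiong, Sun afternoon→Jules.

3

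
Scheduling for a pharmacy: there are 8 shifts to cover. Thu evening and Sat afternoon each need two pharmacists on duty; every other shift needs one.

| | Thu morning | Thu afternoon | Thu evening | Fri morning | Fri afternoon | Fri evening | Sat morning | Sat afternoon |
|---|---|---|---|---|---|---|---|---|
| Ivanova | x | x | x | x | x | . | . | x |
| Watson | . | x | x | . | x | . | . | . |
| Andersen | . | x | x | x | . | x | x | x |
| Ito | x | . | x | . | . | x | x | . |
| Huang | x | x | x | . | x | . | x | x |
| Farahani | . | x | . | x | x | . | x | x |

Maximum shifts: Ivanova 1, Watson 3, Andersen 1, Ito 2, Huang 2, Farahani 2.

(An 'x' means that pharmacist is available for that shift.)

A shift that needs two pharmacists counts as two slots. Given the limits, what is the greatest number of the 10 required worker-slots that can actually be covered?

10

Total capacity across all pharmacists is 1+3+1+2+2+2 = 11, and 10 slots are needed, so at most 10 can be filled.
An assignment achieving 10: Thu morning→Ivanova, Thu afternoon→Watson, Thu evening→Watson+Ito, Fri morning→Farahani, Fri afternoon→Watson, Fri evening→Andersen, Sat morning→Ito, Sat afternoon→Huang+Farahani.
Loads: Ivanova 1/1, Watson 3/3, Andersen 1/1, Ito 2/2, Huang 1/2, Farahani 2/2.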